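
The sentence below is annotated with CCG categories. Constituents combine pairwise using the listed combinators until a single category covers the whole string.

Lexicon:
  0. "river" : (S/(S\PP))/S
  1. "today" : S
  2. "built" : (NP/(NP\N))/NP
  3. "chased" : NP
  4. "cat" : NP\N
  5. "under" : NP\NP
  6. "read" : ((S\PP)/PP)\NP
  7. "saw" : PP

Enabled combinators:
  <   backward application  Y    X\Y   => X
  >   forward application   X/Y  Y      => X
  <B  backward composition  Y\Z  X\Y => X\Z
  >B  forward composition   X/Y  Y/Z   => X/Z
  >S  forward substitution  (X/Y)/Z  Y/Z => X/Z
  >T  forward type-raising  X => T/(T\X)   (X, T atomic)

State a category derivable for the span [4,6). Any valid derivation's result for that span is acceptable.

[0,8] S   >
  [0,2] S/(S\PP)   >
    [0,1] "river" : (S/(S\PP))/S
    [1,2] "today" : S
  [2,8] S\PP   >
    [2,7] (S\PP)/PP   <
      [2,6] NP   >
        [2,4] NP/(NP\N)   >
          [2,3] "built" : (NP/(NP\N))/NP
          [3,4] "chased" : NP
        [4,6] NP\N   <B
          [4,5] "cat" : NP\N
          [5,6] "under" : NP\NP
      [6,7] "read" : ((S\PP)/PP)\NP
    [7,8] "saw" : PP

NP\N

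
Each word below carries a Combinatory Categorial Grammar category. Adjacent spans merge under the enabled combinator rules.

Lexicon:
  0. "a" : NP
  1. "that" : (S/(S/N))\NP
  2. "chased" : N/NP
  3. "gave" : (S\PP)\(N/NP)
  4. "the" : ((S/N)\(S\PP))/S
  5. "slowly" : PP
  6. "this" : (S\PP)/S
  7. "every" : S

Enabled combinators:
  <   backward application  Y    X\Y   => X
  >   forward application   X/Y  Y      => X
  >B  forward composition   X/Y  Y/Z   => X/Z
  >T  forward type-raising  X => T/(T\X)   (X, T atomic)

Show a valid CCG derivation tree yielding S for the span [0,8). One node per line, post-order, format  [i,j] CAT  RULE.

[0,8] S   >
  [0,2] S/(S/N)   <
    [0,1] "a" : NP
    [1,2] "that" : (S/(S/N))\NP
  [2,8] S/N   <
    [2,4] S\PP   <
      [2,3] "chased" : N/NP
      [3,4] "gave" : (S\PP)\(N/NP)
    [4,8] (S/N)\(S\PP)   >
      [4,5] "the" : ((S/N)\(S\PP))/S
      [5,8] S   >
        [5,6] S/(S\PP)   >T
          [5,6] "slowly" : PP
        [6,8] S\PP   >
          [6,7] "this" : (S\PP)/S
          [7,8] "every" : S

[0,1] NP  lex  "a"
[1,2] (S/(S/N))\NP  lex  "that"
[0,2] S/(S/N)  <  k=1
[2,3] N/NP  lex  "chased"
[3,4] (S\PP)\(N/NP)  lex  "gave"
[2,4] S\PP  <  k=3
[4,5] ((S/N)\(S\PP))/S  lex  "the"
[5,6] PP  lex  "slowly"
[5,6] S/(S\PP)  >T
[6,7] (S\PP)/S  lex  "this"
[7,8] S  lex  "every"
[6,8] S\PP  >  k=7
[5,8] S  >  k=6
[4,8] (S/N)\(S\PP)  >  k=5
[2,8] S/N  <  k=4
[0,8] S  >  k=2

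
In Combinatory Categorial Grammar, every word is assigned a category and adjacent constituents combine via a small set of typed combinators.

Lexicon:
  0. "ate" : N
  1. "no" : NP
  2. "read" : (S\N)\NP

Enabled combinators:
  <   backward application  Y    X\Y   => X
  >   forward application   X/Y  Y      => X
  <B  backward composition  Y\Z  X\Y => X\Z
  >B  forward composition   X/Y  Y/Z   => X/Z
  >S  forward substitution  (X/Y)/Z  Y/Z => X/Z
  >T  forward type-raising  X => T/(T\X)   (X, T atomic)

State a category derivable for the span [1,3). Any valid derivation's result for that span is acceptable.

[0,3] S   <
  [0,1] "ate" : N
  [1,3] S\N   <
    [1,2] "no" : NP
    [2,3] "read" : (S\N)\NP

S\N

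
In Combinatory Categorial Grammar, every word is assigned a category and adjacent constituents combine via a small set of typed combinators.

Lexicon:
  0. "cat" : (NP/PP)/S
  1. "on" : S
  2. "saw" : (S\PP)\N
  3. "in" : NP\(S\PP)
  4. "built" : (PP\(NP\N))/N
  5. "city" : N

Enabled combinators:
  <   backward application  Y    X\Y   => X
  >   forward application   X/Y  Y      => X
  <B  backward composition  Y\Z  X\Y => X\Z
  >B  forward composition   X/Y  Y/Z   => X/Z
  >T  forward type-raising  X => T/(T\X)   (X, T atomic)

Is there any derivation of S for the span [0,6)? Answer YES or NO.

(NP/PP)/S S (S\PP)\N NP\(S\PP) (PP\(NP\N))/N N
CKY chart[0,6] = {N/(N\NP), NP, NP/(NP\NP), NP/(PP\PP), PP/(PP\NP), S/(S\NP)}; S ∉ chart

NO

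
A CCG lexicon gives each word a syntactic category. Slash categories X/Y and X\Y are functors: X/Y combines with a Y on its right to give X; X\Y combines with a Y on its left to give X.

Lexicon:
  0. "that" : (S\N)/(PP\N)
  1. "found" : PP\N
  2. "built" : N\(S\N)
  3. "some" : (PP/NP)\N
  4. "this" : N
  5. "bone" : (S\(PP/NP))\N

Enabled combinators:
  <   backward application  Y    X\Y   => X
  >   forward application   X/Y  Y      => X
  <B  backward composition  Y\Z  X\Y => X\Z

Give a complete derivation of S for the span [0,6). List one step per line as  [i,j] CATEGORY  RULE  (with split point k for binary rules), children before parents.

[0,1] (S\N)/(PP\N)  lex  "that"
[1,2] PP\N  lex  "found"
[0,2] S\N  >  k=1
[2,3] N\(S\N)  lex  "built"
[0,3] N  <  k=2
[3,4] (PP/NP)\N  lex  "some"
[4,5] N  lex  "this"
[5,6] (S\(PP/NP))\N  lex  "bone"
[4,6] S\(PP/NP)  <  k=5
[3,6] S\N  <B  k=4
[0,6] S  <  k=3

[0,6] S   <
  [0,3] N   <
    [0,2] S\N   >
      [0,1] "that" : (S\N)/(PP\N)
      [1,2] "found" : PP\N
    [2,3] "built" : N\(S\N)
  [3,6] S\N   <B
    [3,4] "some" : (PP/NP)\N
    [4,6] S\(PP/NP)   <
      [4,5] "this" : N
      [5,6] "bone" : (S\(PP/NP))\N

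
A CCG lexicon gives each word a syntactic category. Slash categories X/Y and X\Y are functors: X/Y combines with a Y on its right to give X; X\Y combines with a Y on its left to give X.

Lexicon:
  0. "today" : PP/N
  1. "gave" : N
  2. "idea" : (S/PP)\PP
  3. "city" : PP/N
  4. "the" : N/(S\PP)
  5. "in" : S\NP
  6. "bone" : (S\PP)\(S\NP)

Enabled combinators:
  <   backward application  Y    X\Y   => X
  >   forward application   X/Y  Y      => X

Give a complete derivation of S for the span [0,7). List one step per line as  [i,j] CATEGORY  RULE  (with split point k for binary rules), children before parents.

[0,1] PP/N  lex  "today"
[1,2] N  lex  "gave"
[0,2] PP  >  k=1
[2,3] (S/PP)\PP  lex  "idea"
[0,3] S/PP  <  k=2
[3,4] PP/N  lex  "city"
[4,5] N/(S\PP)  lex  "the"
[5,6] S\NP  lex  "in"
[6,7] (S\PP)\(S\NP)  lex  "bone"
[5,7] S\PP  <  k=6
[4,7] N  >  k=5
[3,7] PP  >  k=4
[0,7] S  >  k=3

[0,7] S   >
  [0,3] S/PP   <
    [0,2] PP   >
      [0,1] "today" : PP/N
      [1,2] "gave" : N
    [2,3] "idea" : (S/PP)\PP
  [3,7] PP   >
    [3,4] "city" : PP/N
    [4,7] N   >
      [4,5] "the" : N/(S\PP)
      [5,7] S\PP   <
        [5,6] "in" : S\NP
        [6,7] "bone" : (S\PP)\(S\NP)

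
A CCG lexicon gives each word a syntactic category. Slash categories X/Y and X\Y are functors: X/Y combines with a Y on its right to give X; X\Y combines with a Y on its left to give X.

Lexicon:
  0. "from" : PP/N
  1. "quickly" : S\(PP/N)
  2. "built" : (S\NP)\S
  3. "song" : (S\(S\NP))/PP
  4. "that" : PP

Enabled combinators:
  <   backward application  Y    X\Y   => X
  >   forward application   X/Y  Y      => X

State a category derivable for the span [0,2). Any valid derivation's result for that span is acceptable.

[0,5] S   <
  [0,3] S\NP   <
    [0,2] S   <
      [0,1] "from" : PP/N
      [1,2] "quickly" : S\(PP/N)
    [2,3] "built" : (S\NP)\S
  [3,5] S\(S\NP)   >
    [3,4] "song" : (S\(S\NP))/PP
    [4,5] "that" : PP

S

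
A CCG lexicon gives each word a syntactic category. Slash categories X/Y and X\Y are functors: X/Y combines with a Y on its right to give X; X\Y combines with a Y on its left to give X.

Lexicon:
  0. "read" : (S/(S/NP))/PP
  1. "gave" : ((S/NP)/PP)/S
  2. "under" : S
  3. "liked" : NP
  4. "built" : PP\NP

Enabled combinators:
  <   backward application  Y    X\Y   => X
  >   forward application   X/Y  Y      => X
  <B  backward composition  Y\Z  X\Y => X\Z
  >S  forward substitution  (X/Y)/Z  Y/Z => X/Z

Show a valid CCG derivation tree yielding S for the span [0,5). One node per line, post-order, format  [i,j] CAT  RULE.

[0,1] (S/(S/NP))/PP  lex  "read"
[1,2] ((S/NP)/PP)/S  lex  "gave"
[2,3] S  lex  "under"
[1,3] (S/NP)/PP  >  k=2
[0,3] S/PP  >S  k=1
[3,4] NP  lex  "liked"
[4,5] PP\NP  lex  "built"
[3,5] PP  <  k=4
[0,5] S  >  k=3

[0,5] S   >
  [0,3] S/PP   >S
    [0,1] "read" : (S/(S/NP))/PP
    [1,3] (S/NP)/PP   >
      [1,2] "gave" : ((S/NP)/PP)/S
      [2,3] "under" : S
  [3,5] PP   <
    [3,4] "liked" : NP
    [4,5] "built" : PP\NP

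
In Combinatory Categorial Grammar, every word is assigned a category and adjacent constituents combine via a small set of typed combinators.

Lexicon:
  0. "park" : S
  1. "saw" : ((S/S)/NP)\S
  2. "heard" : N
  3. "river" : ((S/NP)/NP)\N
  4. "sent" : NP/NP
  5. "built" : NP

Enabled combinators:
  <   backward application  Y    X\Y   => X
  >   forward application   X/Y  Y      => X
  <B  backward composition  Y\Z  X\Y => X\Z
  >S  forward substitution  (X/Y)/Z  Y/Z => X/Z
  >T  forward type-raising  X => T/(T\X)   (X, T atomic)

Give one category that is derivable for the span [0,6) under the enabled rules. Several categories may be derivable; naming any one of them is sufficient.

[0,6] S   >
  [0,5] S/NP   >S
    [0,2] (S/S)/NP   <
      [0,1] "park" : S
      [1,2] "saw" : ((S/S)/NP)\S
    [2,5] S/NP   >S
      [2,4] (S/NP)/NP   <
        [2,3] "heard" : N
        [3,4] "river" : ((S/NP)/NP)\N
      [4,5] "sent" : NP/NP
  [5,6] "built" : NP

S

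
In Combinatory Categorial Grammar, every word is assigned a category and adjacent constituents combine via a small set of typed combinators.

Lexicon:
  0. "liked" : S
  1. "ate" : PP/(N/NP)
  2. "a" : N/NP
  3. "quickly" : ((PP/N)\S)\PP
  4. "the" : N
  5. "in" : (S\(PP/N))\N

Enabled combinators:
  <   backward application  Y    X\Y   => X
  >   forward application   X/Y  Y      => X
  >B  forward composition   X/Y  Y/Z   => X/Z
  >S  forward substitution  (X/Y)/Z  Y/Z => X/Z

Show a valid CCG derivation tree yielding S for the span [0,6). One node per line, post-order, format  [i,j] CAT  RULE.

[0,6] S   <
  [0,4] PP/N   <
    [0,1] "liked" : S
    [1,4] (PP/N)\S   <
      [1,3] PP   >
        [1,2] "ate" : PP/(N/NP)
        [2,3] "a" : N/NP
      [3,4] "quickly" : ((PP/N)\S)\PP
  [4,6] S\(PP/N)   <
    [4,5] "the" : N
    [5,6] "in" : (S\(PP/N))\N

[0,1] S  lex  "liked"
[1,2] PP/(N/NP)  lex  "ate"
[2,3] N/NP  lex  "a"
[1,3] PP  >  k=2
[3,4] ((PP/N)\S)\PP  lex  "quickly"
[1,4] (PP/N)\S  <  k=3
[0,4] PP/N  <  k=1
[4,5] N  lex  "the"
[5,6] (S\(PP/N))\N  lex  "in"
[4,6] S\(PP/N)  <  k=5
[0,6] S  <  k=4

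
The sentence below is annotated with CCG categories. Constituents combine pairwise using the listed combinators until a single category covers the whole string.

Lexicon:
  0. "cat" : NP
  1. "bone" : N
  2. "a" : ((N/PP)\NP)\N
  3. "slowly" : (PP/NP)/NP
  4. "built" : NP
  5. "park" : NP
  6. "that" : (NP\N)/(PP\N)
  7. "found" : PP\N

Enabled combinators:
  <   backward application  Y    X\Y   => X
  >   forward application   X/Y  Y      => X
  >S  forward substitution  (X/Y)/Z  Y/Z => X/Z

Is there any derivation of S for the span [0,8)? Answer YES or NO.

NP N ((N/PP)\NP)\N (PP/NP)/NP NP NP (NP\N)/(PP\N) PP\N
CKY chart[0,8] = {NP}; S ∉ chart

NO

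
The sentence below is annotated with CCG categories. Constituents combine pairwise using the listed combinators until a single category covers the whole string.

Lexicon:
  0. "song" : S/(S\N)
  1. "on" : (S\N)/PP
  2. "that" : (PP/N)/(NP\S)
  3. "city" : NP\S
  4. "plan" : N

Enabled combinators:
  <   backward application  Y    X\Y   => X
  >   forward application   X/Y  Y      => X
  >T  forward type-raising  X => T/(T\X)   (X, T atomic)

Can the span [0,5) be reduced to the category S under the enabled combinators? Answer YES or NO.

YES

[0,5] S   >
  [0,1] "song" : S/(S\N)
  [1,5] S\N   >
    [1,2] "on" : (S\N)/PP
    [2,5] PP   >
      [2,4] PP/N   >
        [2,3] "that" : (PP/N)/(NP\S)
        [3,4] "city" : NP\S
      [4,5] "plan" : N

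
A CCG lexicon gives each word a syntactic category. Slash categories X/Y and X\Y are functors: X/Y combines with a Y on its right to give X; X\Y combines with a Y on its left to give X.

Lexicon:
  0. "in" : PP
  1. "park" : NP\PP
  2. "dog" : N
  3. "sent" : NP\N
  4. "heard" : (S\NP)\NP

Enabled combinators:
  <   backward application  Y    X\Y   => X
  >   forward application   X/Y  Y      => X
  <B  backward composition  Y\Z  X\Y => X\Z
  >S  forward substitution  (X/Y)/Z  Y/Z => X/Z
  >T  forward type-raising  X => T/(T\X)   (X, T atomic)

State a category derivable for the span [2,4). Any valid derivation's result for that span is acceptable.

NP

[0,5] S   <
  [0,2] NP   <
    [0,1] "in" : PP
    [1,2] "park" : NP\PP
  [2,5] S\NP   <
    [2,4] NP   >
      [2,3] NP/(NP\N)   >T
        [2,3] "dog" : N
      [3,4] "sent" : NP\N
    [4,5] "heard" : (S\NP)\NP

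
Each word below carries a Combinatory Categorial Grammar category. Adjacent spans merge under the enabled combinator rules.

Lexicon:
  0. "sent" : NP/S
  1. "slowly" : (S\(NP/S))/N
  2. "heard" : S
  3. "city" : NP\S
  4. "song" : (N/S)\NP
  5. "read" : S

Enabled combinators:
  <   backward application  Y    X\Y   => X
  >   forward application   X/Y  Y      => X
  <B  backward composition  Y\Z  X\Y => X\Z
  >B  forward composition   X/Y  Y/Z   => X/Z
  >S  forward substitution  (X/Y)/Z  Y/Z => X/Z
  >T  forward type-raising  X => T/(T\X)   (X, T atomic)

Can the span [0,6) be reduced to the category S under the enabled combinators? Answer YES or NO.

YES

[0,6] S   <
  [0,1] "sent" : NP/S
  [1,6] S\(NP/S)   >
    [1,2] "slowly" : (S\(NP/S))/N
    [2,6] N   >
      [2,5] N/S   <
        [2,4] NP   >
          [2,3] NP/(NP\S)   >T
            [2,3] "heard" : S
          [3,4] "city" : NP\S
        [4,5] "song" : (N/S)\NP
      [5,6] "read" : S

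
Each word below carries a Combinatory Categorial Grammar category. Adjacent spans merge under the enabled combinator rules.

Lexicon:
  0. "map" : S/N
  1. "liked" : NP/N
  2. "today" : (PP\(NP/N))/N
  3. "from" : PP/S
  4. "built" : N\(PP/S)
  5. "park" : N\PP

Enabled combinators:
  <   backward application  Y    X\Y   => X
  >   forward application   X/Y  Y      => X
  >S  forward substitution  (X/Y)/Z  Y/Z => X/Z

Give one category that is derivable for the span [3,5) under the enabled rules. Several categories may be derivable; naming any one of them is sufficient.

N

[0,6] S   >
  [0,1] "map" : S/N
  [1,6] N   <
    [1,5] PP   <
      [1,2] "liked" : NP/N
      [2,5] PP\(NP/N)   >
        [2,3] "today" : (PP\(NP/N))/N
        [3,5] N   <
          [3,4] "from" : PP/S
          [4,5] "built" : N\(PP/S)
    [5,6] "park" : N\PP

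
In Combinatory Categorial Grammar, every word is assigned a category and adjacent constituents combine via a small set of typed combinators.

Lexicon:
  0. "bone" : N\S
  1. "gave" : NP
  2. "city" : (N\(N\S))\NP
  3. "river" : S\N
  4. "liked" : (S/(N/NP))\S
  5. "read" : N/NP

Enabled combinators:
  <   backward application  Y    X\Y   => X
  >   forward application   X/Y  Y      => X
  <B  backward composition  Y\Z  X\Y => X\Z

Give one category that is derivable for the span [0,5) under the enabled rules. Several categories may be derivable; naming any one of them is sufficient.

S/(N/NP)

[0,6] S   >
  [0,5] S/(N/NP)   <
    [0,4] S   <
      [0,3] N   <
        [0,1] "bone" : N\S
        [1,3] N\(N\S)   <
          [1,2] "gave" : NP
          [2,3] "city" : (N\(N\S))\NP
      [3,4] "river" : S\N
    [4,5] "liked" : (S/(N/NP))\S
  [5,6] "read" : N/NP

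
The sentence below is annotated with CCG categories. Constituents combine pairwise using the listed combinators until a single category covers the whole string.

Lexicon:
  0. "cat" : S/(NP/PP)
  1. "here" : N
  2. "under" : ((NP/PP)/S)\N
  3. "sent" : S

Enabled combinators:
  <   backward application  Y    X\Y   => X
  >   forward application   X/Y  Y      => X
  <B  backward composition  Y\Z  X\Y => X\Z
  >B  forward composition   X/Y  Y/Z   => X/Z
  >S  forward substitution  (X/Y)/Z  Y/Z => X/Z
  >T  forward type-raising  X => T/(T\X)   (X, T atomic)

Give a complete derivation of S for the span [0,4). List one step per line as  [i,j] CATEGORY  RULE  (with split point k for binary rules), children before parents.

[0,1] S/(NP/PP)  lex  "cat"
[1,2] N  lex  "here"
[2,3] ((NP/PP)/S)\N  lex  "under"
[1,3] (NP/PP)/S  <  k=2
[3,4] S  lex  "sent"
[1,4] NP/PP  >  k=3
[0,4] S  >  k=1

[0,4] S   >
  [0,1] "cat" : S/(NP/PP)
  [1,4] NP/PP   >
    [1,3] (NP/PP)/S   <
      [1,2] "here" : N
      [2,3] "under" : ((NP/PP)/S)\N
    [3,4] "sent" : S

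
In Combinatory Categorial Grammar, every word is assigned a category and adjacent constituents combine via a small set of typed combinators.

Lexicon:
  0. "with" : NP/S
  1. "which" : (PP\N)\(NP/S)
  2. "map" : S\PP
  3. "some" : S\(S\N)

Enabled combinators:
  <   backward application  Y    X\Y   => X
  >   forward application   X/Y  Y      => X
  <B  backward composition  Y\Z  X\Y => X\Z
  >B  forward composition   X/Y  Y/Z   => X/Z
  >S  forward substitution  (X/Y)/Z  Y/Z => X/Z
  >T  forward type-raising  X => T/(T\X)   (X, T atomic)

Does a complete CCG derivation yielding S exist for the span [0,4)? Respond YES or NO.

YES

[0,4] S   <
  [0,3] S\N   <B
    [0,2] PP\N   <
      [0,1] "with" : NP/S
      [1,2] "which" : (PP\N)\(NP/S)
    [2,3] "map" : S\PP
  [3,4] "some" : S\(S\N)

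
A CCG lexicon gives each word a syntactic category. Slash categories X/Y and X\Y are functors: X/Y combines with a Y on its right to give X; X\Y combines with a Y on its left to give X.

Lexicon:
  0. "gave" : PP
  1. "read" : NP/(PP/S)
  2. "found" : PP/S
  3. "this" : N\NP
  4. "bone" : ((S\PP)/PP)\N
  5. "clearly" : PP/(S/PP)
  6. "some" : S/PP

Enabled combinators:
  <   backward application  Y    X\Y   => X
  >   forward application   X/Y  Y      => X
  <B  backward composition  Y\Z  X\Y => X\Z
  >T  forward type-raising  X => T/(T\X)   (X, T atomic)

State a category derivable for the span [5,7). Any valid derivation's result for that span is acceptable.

[0,7] S   >
  [0,1] S/(S\PP)   >T
    [0,1] "gave" : PP
  [1,7] S\PP   >
    [1,5] (S\PP)/PP   <
      [1,4] N   <
        [1,3] NP   >
          [1,2] "read" : NP/(PP/S)
          [2,3] "found" : PP/S
        [3,4] "this" : N\NP
      [4,5] "bone" : ((S\PP)/PP)\N
    [5,7] PP   >
      [5,6] "clearly" : PP/(S/PP)
      [6,7] "some" : S/PP

PP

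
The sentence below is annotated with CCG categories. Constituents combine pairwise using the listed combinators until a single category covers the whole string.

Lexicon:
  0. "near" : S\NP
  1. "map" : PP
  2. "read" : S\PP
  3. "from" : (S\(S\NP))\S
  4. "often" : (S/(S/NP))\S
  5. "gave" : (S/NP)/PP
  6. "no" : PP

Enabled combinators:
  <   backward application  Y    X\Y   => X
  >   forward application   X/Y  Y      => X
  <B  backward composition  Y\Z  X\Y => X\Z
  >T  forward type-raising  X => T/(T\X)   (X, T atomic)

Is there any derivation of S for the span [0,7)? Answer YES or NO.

[0,7] S   >
  [0,5] S/(S/NP)   <
    [0,4] S   <
      [0,1] "near" : S\NP
      [1,4] S\(S\NP)   <
        [1,3] S   >
          [1,2] S/(S\PP)   >T
            [1,2] "map" : PP
          [2,3] "read" : S\PP
        [3,4] "from" : (S\(S\NP))\S
    [4,5] "often" : (S/(S/NP))\S
  [5,7] S/NP   >
    [5,6] "gave" : (S/NP)/PP
    [6,7] "no" : PP

YES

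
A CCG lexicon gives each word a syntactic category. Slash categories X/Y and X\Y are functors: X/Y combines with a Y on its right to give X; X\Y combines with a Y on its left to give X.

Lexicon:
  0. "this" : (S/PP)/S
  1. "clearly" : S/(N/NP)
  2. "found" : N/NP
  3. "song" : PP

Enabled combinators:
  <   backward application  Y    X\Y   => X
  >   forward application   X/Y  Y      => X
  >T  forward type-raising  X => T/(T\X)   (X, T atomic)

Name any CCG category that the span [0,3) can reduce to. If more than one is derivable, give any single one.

S/PP

[0,4] S   >
  [0,3] S/PP   >
    [0,1] "this" : (S/PP)/S
    [1,3] S   >
      [1,2] "clearly" : S/(N/NP)
      [2,3] "found" : N/NP
  [3,4] "song" : PP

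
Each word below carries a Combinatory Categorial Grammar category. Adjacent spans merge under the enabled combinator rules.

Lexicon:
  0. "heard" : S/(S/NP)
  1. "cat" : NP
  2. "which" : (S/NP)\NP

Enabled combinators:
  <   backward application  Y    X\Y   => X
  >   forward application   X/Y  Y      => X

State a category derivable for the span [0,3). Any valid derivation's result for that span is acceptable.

S

[0,3] S   >
  [0,1] "heard" : S/(S/NP)
  [1,3] S/NP   <
    [1,2] "cat" : NP
    [2,3] "which" : (S/NP)\NP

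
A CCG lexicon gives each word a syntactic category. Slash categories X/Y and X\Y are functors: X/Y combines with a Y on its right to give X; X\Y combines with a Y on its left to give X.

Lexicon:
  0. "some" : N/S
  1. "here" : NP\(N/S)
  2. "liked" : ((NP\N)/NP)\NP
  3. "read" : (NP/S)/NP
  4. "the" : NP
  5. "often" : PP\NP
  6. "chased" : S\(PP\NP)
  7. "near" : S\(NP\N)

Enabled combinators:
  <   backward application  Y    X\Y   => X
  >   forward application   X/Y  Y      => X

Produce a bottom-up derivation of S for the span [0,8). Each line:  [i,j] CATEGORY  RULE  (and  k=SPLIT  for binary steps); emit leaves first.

[0,8] S   <
  [0,7] NP\N   >
    [0,3] (NP\N)/NP   <
      [0,2] NP   <
        [0,1] "some" : N/S
        [1,2] "here" : NP\(N/S)
      [2,3] "liked" : ((NP\N)/NP)\NP
    [3,7] NP   >
      [3,5] NP/S   >
        [3,4] "read" : (NP/S)/NP
        [4,5] "the" : NP
      [5,7] S   <
        [5,6] "often" : PP\NP
        [6,7] "chased" : S\(PP\NP)
  [7,8] "near" : S\(NP\N)

[0,1] N/S  lex  "some"
[1,2] NP\(N/S)  lex  "here"
[0,2] NP  <  k=1
[2,3] ((NP\N)/NP)\NP  lex  "liked"
[0,3] (NP\N)/NP  <  k=2
[3,4] (NP/S)/NP  lex  "read"
[4,5] NP  lex  "the"
[3,5] NP/S  >  k=4
[5,6] PP\NP  lex  "often"
[6,7] S\(PP\NP)  lex  "chased"
[5,7] S  <  k=6
[3,7] NP  >  k=5
[0,7] NP\N  >  k=3
[7,8] S\(NP\N)  lex  "near"
[0,8] S  <  k=7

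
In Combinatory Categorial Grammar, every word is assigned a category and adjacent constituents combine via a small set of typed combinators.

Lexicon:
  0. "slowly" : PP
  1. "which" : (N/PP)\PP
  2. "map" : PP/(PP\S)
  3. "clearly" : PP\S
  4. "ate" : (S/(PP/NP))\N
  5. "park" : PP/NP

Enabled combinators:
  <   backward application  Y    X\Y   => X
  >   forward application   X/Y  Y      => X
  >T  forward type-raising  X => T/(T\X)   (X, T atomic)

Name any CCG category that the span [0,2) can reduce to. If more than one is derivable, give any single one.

N/PP

[0,6] S   >
  [0,5] S/(PP/NP)   <
    [0,4] N   >
      [0,2] N/PP   <
        [0,1] "slowly" : PP
        [1,2] "which" : (N/PP)\PP
      [2,4] PP   >
        [2,3] "map" : PP/(PP\S)
        [3,4] "clearly" : PP\S
    [4,5] "ate" : (S/(PP/NP))\N
  [5,6] "park" : PP/NP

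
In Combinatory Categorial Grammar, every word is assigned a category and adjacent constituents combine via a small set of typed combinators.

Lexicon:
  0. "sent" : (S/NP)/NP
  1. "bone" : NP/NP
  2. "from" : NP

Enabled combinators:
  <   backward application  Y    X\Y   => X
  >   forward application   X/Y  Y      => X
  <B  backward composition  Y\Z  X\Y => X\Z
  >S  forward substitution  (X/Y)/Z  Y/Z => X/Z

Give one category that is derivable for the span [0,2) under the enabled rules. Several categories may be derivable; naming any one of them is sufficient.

[0,3] S   >
  [0,2] S/NP   >S
    [0,1] "sent" : (S/NP)/NP
    [1,2] "bone" : NP/NP
  [2,3] "from" : NP

S/NP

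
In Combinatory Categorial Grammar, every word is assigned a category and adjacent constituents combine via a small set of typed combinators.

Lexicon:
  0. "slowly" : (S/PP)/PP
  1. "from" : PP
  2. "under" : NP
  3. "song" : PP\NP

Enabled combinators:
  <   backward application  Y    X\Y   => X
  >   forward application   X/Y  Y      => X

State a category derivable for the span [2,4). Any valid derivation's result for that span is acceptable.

[0,4] S   >
  [0,2] S/PP   >
    [0,1] "slowly" : (S/PP)/PP
    [1,2] "from" : PP
  [2,4] PP   <
    [2,3] "under" : NP
    [3,4] "song" : PP\NP

PP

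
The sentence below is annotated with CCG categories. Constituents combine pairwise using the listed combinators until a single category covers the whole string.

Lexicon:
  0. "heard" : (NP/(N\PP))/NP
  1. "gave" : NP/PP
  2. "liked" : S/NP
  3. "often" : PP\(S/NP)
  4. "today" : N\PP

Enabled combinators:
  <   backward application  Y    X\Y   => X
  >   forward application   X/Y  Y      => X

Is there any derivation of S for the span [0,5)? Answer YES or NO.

NO

(NP/(N\PP))/NP NP/PP S/NP PP\(S/NP) N\PP
CKY chart[0,5] = {NP}; S ∉ chart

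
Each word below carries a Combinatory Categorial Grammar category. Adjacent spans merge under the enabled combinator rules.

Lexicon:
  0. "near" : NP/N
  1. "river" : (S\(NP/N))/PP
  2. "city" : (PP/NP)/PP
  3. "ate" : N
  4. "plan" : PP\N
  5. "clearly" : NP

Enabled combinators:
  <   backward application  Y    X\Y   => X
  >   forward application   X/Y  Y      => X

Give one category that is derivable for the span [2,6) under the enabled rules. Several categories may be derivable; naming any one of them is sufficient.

[0,6] S   <
  [0,1] "near" : NP/N
  [1,6] S\(NP/N)   >
    [1,2] "river" : (S\(NP/N))/PP
    [2,6] PP   >
      [2,5] PP/NP   >
        [2,3] "city" : (PP/NP)/PP
        [3,5] PP   <
          [3,4] "ate" : N
          [4,5] "plan" : PP\N
      [5,6] "clearly" : NP

PP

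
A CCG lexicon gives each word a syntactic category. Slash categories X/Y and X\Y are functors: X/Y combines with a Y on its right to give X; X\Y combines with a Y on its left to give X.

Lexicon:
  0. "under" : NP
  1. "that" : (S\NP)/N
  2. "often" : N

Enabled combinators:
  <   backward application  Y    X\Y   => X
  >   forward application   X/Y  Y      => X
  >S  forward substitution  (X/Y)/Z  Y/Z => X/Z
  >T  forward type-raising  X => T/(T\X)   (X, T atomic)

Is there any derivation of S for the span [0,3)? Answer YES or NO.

[0,3] S   >
  [0,1] S/(S\NP)   >T
    [0,1] "under" : NP
  [1,3] S\NP   >
    [1,2] "that" : (S\NP)/N
    [2,3] "often" : N

YES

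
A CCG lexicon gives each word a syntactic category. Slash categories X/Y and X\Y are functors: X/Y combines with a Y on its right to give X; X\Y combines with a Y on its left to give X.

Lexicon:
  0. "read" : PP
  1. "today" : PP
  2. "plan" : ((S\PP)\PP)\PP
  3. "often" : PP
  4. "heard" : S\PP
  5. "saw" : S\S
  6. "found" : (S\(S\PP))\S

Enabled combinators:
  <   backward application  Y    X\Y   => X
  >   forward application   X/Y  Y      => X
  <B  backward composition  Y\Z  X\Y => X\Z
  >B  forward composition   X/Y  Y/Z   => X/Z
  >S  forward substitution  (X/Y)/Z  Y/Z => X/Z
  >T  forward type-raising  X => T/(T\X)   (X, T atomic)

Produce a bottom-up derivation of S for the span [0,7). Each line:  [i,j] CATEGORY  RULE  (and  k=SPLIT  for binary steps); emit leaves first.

[0,1] PP  lex  "read"
[1,2] PP  lex  "today"
[2,3] ((S\PP)\PP)\PP  lex  "plan"
[1,3] (S\PP)\PP  <  k=2
[0,3] S\PP  <  k=1
[3,4] PP  lex  "often"
[3,4] S/(S\PP)  >T
[4,5] S\PP  lex  "heard"
[5,6] S\S  lex  "saw"
[4,6] S\PP  <B  k=5
[3,6] S  >  k=4
[6,7] (S\(S\PP))\S  lex  "found"
[3,7] S\(S\PP)  <  k=6
[0,7] S  <  k=3

[0,7] S   <
  [0,3] S\PP   <
    [0,1] "read" : PP
    [1,3] (S\PP)\PP   <
      [1,2] "today" : PP
      [2,3] "plan" : ((S\PP)\PP)\PP
  [3,7] S\(S\PP)   <
    [3,6] S   >
      [3,4] S/(S\PP)   >T
        [3,4] "often" : PP
      [4,6] S\PP   <B
        [4,5] "heard" : S\PP
        [5,6] "saw" : S\S
    [6,7] "found" : (S\(S\PP))\S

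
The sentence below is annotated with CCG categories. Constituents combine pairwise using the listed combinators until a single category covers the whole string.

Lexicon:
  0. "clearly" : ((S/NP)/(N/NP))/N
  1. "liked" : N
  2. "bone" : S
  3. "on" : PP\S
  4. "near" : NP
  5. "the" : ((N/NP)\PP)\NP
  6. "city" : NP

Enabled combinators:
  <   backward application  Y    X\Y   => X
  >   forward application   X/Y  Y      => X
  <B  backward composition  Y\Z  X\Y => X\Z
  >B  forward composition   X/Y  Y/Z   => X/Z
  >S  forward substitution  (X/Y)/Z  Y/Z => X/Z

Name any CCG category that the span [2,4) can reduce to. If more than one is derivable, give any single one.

PP

[0,7] S   >
  [0,6] S/NP   >
    [0,2] (S/NP)/(N/NP)   >
      [0,1] "clearly" : ((S/NP)/(N/NP))/N
      [1,2] "liked" : N
    [2,6] N/NP   <
      [2,4] PP   <
        [2,3] "bone" : S
        [3,4] "on" : PP\S
      [4,6] (N/NP)\PP   <
        [4,5] "near" : NP
        [5,6] "the" : ((N/NP)\PP)\NP
  [6,7] "city" : NP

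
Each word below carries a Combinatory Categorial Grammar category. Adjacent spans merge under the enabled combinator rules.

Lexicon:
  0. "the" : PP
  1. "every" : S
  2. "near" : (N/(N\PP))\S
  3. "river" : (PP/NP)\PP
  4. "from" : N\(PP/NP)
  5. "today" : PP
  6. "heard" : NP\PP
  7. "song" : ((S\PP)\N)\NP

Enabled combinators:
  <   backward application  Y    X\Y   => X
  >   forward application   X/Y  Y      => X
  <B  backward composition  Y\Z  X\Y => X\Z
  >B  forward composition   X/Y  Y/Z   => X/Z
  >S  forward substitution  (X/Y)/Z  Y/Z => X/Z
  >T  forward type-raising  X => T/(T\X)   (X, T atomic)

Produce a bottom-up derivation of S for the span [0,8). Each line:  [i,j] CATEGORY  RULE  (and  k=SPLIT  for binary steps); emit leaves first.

[0,1] PP  lex  "the"
[0,1] S/(S\PP)  >T
[1,2] S  lex  "every"
[2,3] (N/(N\PP))\S  lex  "near"
[1,3] N/(N\PP)  <  k=2
[3,4] (PP/NP)\PP  lex  "river"
[4,5] N\(PP/NP)  lex  "from"
[3,5] N\PP  <B  k=4
[1,5] N  >  k=3
[5,6] PP  lex  "today"
[6,7] NP\PP  lex  "heard"
[5,7] NP  <  k=6
[7,8] ((S\PP)\N)\NP  lex  "song"
[5,8] (S\PP)\N  <  k=7
[1,8] S\PP  <  k=5
[0,8] S  >  k=1

[0,8] S   >
  [0,1] S/(S\PP)   >T
    [0,1] "the" : PP
  [1,8] S\PP   <
    [1,5] N   >
      [1,3] N/(N\PP)   <
        [1,2] "every" : S
        [2,3] "near" : (N/(N\PP))\S
      [3,5] N\PP   <B
        [3,4] "river" : (PP/NP)\PP
        [4,5] "from" : N\(PP/NP)
    [5,8] (S\PP)\N   <
      [5,7] NP   <
        [5,6] "today" : PP
        [6,7] "heard" : NP\PP
      [7,8] "song" : ((S\PP)\N)\NP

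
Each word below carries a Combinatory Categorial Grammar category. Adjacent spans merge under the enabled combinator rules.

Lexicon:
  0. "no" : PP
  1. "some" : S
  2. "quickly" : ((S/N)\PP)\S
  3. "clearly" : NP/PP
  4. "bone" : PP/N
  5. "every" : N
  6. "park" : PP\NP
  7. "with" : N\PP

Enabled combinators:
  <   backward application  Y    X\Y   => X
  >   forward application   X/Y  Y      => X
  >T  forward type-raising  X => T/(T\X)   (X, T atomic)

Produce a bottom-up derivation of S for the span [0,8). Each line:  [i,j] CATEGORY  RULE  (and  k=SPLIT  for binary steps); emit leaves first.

[0,8] S   >
  [0,3] S/N   <
    [0,1] "no" : PP
    [1,3] (S/N)\PP   <
      [1,2] "some" : S
      [2,3] "quickly" : ((S/N)\PP)\S
  [3,8] N   <
    [3,7] PP   <
      [3,6] NP   >
        [3,4] "clearly" : NP/PP
        [4,6] PP   >
          [4,5] "bone" : PP/N
          [5,6] "every" : N
      [6,7] "park" : PP\NP
    [7,8] "with" : N\PP

[0,1] PP  lex  "no"
[1,2] S  lex  "some"
[2,3] ((S/N)\PP)\S  lex  "quickly"
[1,3] (S/N)\PP  <  k=2
[0,3] S/N  <  k=1
[3,4] NP/PP  lex  "clearly"
[4,5] PP/N  lex  "bone"
[5,6] N  lex  "every"
[4,6] PP  >  k=5
[3,6] NP  >  k=4
[6,7] PP\NP  lex  "park"
[3,7] PP  <  k=6
[7,8] N\PP  lex  "with"
[3,8] N  <  k=7
[0,8] S  >  k=3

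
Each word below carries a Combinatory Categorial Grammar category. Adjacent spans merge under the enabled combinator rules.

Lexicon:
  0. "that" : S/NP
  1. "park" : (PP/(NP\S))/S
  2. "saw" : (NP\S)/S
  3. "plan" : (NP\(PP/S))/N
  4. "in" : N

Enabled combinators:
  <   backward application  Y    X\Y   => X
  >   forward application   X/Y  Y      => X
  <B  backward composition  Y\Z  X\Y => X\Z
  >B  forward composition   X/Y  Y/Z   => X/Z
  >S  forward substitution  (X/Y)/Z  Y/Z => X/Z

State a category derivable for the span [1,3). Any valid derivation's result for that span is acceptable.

[0,5] S   >
  [0,1] "that" : S/NP
  [1,5] NP   <
    [1,3] PP/S   >S
      [1,2] "park" : (PP/(NP\S))/S
      [2,3] "saw" : (NP\S)/S
    [3,5] NP\(PP/S)   >
      [3,4] "plan" : (NP\(PP/S))/N
      [4,5] "in" : N

PP/S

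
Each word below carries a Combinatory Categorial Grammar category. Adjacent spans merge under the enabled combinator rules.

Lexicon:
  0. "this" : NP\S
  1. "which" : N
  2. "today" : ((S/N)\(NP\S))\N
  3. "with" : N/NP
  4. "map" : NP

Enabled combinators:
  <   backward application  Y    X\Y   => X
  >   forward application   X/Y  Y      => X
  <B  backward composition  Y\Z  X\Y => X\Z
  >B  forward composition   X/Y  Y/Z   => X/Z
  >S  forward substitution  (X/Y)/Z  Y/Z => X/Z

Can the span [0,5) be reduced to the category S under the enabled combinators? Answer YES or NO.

YES

[0,5] S   >
  [0,3] S/N   <
    [0,1] "this" : NP\S
    [1,3] (S/N)\(NP\S)   <
      [1,2] "which" : N
      [2,3] "today" : ((S/N)\(NP\S))\N
  [3,5] N   >
    [3,4] "with" : N/NP
    [4,5] "map" : NP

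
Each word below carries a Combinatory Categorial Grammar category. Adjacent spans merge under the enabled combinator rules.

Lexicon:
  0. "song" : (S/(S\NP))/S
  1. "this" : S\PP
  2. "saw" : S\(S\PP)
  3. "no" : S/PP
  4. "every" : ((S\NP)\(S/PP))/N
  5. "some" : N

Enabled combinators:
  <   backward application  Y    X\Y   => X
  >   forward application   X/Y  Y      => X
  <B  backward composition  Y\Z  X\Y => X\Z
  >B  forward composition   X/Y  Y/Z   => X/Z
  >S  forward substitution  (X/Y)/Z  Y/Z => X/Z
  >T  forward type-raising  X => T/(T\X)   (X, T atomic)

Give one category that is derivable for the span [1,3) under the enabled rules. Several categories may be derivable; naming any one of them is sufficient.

S

[0,6] S   >
  [0,3] S/(S\NP)   >
    [0,1] "song" : (S/(S\NP))/S
    [1,3] S   <
      [1,2] "this" : S\PP
      [2,3] "saw" : S\(S\PP)
  [3,6] S\NP   <
    [3,4] "no" : S/PP
    [4,6] (S\NP)\(S/PP)   >
      [4,5] "every" : ((S\NP)\(S/PP))/N
      [5,6] "some" : N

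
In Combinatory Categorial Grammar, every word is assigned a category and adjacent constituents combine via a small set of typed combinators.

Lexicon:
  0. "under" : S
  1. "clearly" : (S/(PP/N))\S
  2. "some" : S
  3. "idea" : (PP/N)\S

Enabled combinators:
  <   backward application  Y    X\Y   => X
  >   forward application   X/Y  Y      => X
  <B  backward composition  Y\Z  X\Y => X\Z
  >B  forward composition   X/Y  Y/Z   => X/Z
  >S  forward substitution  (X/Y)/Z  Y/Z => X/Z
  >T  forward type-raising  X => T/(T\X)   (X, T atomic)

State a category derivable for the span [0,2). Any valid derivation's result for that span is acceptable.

[0,4] S   >
  [0,2] S/(PP/N)   <
    [0,1] "under" : S
    [1,2] "clearly" : (S/(PP/N))\S
  [2,4] PP/N   <
    [2,3] "some" : S
    [3,4] "idea" : (PP/N)\S

S/(PP/N)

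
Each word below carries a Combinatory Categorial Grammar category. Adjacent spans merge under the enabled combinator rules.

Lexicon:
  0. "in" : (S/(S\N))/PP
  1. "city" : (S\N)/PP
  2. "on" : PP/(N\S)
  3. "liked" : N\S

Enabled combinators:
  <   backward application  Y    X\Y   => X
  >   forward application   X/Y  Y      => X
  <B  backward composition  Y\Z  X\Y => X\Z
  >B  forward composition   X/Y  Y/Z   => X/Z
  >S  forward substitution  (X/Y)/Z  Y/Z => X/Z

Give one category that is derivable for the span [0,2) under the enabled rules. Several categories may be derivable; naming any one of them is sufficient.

[0,4] S   >
  [0,2] S/PP   >S
    [0,1] "in" : (S/(S\N))/PP
    [1,2] "city" : (S\N)/PP
  [2,4] PP   >
    [2,3] "on" : PP/(N\S)
    [3,4] "liked" : N\S

S/PP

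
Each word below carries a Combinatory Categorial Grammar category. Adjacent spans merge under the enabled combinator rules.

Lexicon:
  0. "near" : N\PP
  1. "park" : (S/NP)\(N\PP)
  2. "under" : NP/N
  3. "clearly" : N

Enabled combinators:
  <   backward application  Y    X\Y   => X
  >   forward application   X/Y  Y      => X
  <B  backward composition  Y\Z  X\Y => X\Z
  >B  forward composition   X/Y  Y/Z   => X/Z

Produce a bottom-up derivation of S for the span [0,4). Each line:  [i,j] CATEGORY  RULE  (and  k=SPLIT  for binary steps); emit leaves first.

[0,1] N\PP  lex  "near"
[1,2] (S/NP)\(N\PP)  lex  "park"
[0,2] S/NP  <  k=1
[2,3] NP/N  lex  "under"
[3,4] N  lex  "clearly"
[2,4] NP  >  k=3
[0,4] S  >  k=2

[0,4] S   >
  [0,2] S/NP   <
    [0,1] "near" : N\PP
    [1,2] "park" : (S/NP)\(N\PP)
  [2,4] NP   >
    [2,3] "under" : NP/N
    [3,4] "clearly" : N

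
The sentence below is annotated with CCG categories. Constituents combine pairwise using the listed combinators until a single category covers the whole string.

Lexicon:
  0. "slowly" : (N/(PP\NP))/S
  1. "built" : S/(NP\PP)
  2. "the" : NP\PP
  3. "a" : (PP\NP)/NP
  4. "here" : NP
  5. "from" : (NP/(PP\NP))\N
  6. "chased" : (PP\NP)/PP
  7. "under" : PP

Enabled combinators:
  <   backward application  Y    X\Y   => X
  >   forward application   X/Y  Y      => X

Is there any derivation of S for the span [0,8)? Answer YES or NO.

(N/(PP\NP))/S S/(NP\PP) NP\PP (PP\NP)/NP NP (NP/(PP\NP))\N (PP\NP)/PP PP
CKY chart[0,8] = {NP}; S ∉ chart

NO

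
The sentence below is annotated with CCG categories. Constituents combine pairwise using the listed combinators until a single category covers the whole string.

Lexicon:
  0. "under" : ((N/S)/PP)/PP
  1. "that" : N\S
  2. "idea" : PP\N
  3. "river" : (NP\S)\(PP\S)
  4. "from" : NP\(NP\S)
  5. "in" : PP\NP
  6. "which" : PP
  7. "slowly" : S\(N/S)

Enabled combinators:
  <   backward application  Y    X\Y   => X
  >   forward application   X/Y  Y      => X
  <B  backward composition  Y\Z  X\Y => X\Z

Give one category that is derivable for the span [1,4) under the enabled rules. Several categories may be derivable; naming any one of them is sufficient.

[0,8] S   <
  [0,7] N/S   >
    [0,6] (N/S)/PP   >
      [0,1] "under" : ((N/S)/PP)/PP
      [1,6] PP   <
        [1,5] NP   <
          [1,4] NP\S   <
            [1,3] PP\S   <B
              [1,2] "that" : N\S
              [2,3] "idea" : PP\N
            [3,4] "river" : (NP\S)\(PP\S)
          [4,5] "from" : NP\(NP\S)
        [5,6] "in" : PP\NP
    [6,7] "which" : PP
  [7,8] "slowly" : S\(N/S)

NP\S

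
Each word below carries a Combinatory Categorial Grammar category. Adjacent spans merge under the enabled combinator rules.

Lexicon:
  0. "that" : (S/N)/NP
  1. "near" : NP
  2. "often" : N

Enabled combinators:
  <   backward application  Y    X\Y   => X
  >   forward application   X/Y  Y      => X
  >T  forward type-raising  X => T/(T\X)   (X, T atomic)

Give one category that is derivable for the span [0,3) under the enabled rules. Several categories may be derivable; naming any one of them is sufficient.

[0,3] S   >
  [0,2] S/N   >
    [0,1] "that" : (S/N)/NP
    [1,2] "near" : NP
  [2,3] "often" : N

S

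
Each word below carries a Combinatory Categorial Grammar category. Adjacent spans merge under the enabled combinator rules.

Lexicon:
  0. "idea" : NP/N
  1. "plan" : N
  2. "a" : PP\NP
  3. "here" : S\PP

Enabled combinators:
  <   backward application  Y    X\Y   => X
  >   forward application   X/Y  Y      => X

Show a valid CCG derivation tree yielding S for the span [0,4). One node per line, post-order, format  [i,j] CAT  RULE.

[0,1] NP/N  lex  "idea"
[1,2] N  lex  "plan"
[0,2] NP  >  k=1
[2,3] PP\NP  lex  "a"
[0,3] PP  <  k=2
[3,4] S\PP  lex  "here"
[0,4] S  <  k=3

[0,4] S   <
  [0,3] PP   <
    [0,2] NP   >
      [0,1] "idea" : NP/N
      [1,2] "plan" : N
    [2,3] "a" : PP\NP
  [3,4] "here" : S\PP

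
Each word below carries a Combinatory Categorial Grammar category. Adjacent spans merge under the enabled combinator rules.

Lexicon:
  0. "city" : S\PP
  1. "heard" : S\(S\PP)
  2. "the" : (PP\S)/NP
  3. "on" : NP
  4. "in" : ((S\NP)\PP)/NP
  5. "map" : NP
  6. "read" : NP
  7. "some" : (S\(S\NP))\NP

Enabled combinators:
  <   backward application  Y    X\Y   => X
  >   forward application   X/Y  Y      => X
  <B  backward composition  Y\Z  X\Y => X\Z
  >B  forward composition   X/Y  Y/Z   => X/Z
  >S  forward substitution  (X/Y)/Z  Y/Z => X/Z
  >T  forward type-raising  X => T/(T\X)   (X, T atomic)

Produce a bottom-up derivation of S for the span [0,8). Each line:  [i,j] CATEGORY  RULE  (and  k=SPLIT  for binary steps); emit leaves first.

[0,8] S   <
  [0,6] S\NP   <
    [0,4] PP   <
      [0,2] S   <
        [0,1] "city" : S\PP
        [1,2] "heard" : S\(S\PP)
      [2,4] PP\S   >
        [2,3] "the" : (PP\S)/NP
        [3,4] "on" : NP
    [4,6] (S\NP)\PP   >
      [4,5] "in" : ((S\NP)\PP)/NP
      [5,6] "map" : NP
  [6,8] S\(S\NP)   <
    [6,7] "read" : NP
    [7,8] "some" : (S\(S\NP))\NP

[0,1] S\PP  lex  "city"
[1,2] S\(S\PP)  lex  "heard"
[0,2] S  <  k=1
[2,3] (PP\S)/NP  lex  "the"
[3,4] NP  lex  "on"
[2,4] PP\S  >  k=3
[0,4] PP  <  k=2
[4,5] ((S\NP)\PP)/NP  lex  "in"
[5,6] NP  lex  "map"
[4,6] (S\NP)\PP  >  k=5
[0,6] S\NP  <  k=4
[6,7] NP  lex  "read"
[7,8] (S\(S\NP))\NP  lex  "some"
[6,8] S\(S\NP)  <  k=7
[0,8] S  <  k=6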